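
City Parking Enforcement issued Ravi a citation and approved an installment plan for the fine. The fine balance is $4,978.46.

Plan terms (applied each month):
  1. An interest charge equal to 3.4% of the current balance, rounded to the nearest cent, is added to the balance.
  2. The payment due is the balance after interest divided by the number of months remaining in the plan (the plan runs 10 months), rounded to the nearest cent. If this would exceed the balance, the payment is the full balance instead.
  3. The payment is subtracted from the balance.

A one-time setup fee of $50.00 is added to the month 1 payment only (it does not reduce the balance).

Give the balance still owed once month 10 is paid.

# | Opening | Interest | Payment | Fee | End bal
1 | $4,978.46 | $169.27 | $514.77 | $50.00 | $4,632.96
2 | $4,632.96 | $157.52 | $532.28 | — | $4,258.20
3 | $4,258.20 | $144.78 | $550.37 | — | $3,852.61
4 | $3,852.61 | $130.99 | $569.09 | — | $3,414.51
5 | $3,414.51 | $116.09 | $588.43 | — | $2,942.17
6 | $2,942.17 | $100.03 | $608.44 | — | $2,433.76
7 | $2,433.76 | $82.75 | $629.13 | — | $1,887.38
8 | $1,887.38 | $64.17 | $650.52 | — | $1,301.03
9 | $1,301.03 | $44.24 | $672.64 | — | $672.63
10 | $672.63 | $22.87 | $695.50 | — | $0.00

$0.00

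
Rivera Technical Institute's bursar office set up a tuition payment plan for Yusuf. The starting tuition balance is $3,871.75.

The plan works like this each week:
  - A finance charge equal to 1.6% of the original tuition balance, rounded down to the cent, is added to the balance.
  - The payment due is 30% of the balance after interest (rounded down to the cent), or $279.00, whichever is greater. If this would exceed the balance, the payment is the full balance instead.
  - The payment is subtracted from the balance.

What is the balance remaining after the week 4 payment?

$1,039.45

Week 1: opening $3,871.75; interest $61.94 → $3,933.69; payment $1,180.10; balance $2,753.59
Week 2: opening $2,753.59; interest $61.94 → $2,815.53; payment $844.65; balance $1,970.88
Week 3: opening $1,970.88; interest $61.94 → $2,032.82; payment $609.84; balance $1,422.98
Week 4: opening $1,422.98; interest $61.94 → $1,484.92; payment $445.47; balance $1,039.45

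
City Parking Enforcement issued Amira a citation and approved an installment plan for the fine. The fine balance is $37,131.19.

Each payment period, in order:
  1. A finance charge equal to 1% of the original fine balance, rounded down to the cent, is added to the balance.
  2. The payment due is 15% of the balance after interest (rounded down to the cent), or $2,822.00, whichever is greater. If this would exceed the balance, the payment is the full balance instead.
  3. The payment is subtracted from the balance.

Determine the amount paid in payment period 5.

$3,113.96

# | Opening | Interest | Payment | End bal
1 | $37,131.19 | $371.31 | $5,625.37 | $31,877.13
2 | $31,877.13 | $371.31 | $4,837.26 | $27,411.18
3 | $27,411.18 | $371.31 | $4,167.37 | $23,615.12
4 | $23,615.12 | $371.31 | $3,597.96 | $20,388.47
5 | $20,388.47 | $371.31 | $3,113.96 | $17,645.82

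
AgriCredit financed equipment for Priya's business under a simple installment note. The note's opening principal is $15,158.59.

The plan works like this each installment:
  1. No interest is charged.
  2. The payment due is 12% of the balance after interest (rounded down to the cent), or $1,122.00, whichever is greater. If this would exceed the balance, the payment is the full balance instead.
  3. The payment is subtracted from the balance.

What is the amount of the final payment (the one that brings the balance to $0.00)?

Installment 1: $15,158.59 − $1,819.03 → $13,339.56
Installment 2: $13,339.56 − $1,600.74 → $11,738.82
Installment 3: $11,738.82 − $1,408.65 → $10,330.17
Installment 4: $10,330.17 − $1,239.62 → $9,090.55
Installment 5: $9,090.55 − $1,122.00 → $7,968.55
Installment 6: $7,968.55 − $1,122.00 → $6,846.55
Installment 7: $6,846.55 − $1,122.00 → $5,724.55
Installment 8: $5,724.55 − $1,122.00 → $4,602.55
Installment 9: $4,602.55 − $1,122.00 → $3,480.55
Installment 10: $3,480.55 − $1,122.00 → $2,358.55
Installment 11: $2,358.55 − $1,122.00 → $1,236.55
Installment 12: $1,236.55 − $1,122.00 → $114.55
Installment 13: $114.55 − $114.55 → $0.00

$114.55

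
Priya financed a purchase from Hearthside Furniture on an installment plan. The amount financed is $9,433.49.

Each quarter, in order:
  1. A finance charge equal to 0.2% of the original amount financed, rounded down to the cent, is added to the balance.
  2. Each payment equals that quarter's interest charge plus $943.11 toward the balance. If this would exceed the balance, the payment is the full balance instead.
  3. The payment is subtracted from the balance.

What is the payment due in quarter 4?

Quarter 1: $9,433.49 +$18.86 interest = $9,452.35; pay $961.97 → $8,490.38
Quarter 2: $8,490.38 +$18.86 interest = $8,509.24; pay $961.97 → $7,547.27
Quarter 3: $7,547.27 +$18.86 interest = $7,566.13; pay $961.97 → $6,604.16
Quarter 4: $6,604.16 +$18.86 interest = $6,623.02; pay $961.97 → $5,661.05

$961.97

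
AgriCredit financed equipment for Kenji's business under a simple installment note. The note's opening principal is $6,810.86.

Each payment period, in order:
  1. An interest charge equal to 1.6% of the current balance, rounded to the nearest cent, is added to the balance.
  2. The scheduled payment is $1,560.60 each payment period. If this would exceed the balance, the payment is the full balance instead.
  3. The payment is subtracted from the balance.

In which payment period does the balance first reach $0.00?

Payment period 1: $6,810.86 +$108.97 interest = $6,919.83; pay $1,560.60 → $5,359.23
Payment period 2: $5,359.23 +$85.75 interest = $5,444.98; pay $1,560.60 → $3,884.38
Payment period 3: $3,884.38 +$62.15 interest = $3,946.53; pay $1,560.60 → $2,385.93
Payment period 4: $2,385.93 +$38.17 interest = $2,424.10; pay $1,560.60 → $863.50
Payment period 5: $863.50 +$13.82 interest = $877.32; pay $877.32 → $0.00
Balance reaches $0.00 in payment period 5.

5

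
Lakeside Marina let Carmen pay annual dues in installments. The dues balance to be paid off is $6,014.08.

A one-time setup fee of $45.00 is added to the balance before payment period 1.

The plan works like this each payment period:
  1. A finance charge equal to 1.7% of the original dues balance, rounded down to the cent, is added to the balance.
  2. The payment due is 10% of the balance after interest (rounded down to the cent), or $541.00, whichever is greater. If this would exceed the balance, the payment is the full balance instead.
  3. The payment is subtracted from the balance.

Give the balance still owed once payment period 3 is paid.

$4,643.90

# | Opening | Interest | Payment | End bal
1 | $6,059.08 | $102.23 | $616.13 | $5,545.18
2 | $5,545.18 | $102.23 | $564.74 | $5,082.67
3 | $5,082.67 | $102.23 | $541.00 | $4,643.90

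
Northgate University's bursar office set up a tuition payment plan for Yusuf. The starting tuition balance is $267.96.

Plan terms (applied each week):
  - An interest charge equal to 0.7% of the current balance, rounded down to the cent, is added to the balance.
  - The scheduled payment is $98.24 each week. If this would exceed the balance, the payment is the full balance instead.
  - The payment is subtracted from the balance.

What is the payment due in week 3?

$75.07

Week 1: opening $267.96; interest $1.87 → $269.83; payment $98.24; balance $171.59
Week 2: opening $171.59; interest $1.20 → $172.79; payment $98.24; balance $74.55
Week 3: opening $74.55; interest $0.52 → $75.07; payment $75.07; balance $0.00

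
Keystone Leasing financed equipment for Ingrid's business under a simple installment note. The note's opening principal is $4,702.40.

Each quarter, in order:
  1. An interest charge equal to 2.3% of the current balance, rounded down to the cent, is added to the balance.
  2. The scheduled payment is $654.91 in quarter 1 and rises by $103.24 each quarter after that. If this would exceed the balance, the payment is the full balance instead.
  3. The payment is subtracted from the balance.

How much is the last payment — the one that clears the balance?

$801.52

# | Opening | Interest | Payment | End bal
1 | $4,702.40 | $108.15 | $654.91 | $4,155.64
2 | $4,155.64 | $95.57 | $758.15 | $3,493.06
3 | $3,493.06 | $80.34 | $861.39 | $2,712.01
4 | $2,712.01 | $62.37 | $964.63 | $1,809.75
5 | $1,809.75 | $41.62 | $1,067.87 | $783.50
6 | $783.50 | $18.02 | $801.52 | $0.00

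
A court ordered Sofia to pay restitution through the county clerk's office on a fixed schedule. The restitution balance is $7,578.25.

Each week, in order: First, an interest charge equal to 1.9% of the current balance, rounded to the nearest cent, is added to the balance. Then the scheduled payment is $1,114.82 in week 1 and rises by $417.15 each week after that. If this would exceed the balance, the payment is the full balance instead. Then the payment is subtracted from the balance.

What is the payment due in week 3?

$1,949.12

Week 1: $7,578.25 +$143.99 interest = $7,722.24; pay $1,114.82 → $6,607.42
Week 2: $6,607.42 +$125.54 interest = $6,732.96; pay $1,531.97 → $5,200.99
Week 3: $5,200.99 +$98.82 interest = $5,299.81; pay $1,949.12 → $3,350.69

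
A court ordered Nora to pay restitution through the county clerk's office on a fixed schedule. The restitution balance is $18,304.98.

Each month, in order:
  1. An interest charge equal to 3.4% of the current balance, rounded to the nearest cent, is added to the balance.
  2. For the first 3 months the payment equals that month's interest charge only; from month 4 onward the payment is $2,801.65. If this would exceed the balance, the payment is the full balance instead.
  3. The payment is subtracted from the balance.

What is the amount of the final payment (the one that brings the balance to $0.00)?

$1,450.47

Month 1: opening $18,304.98; interest $622.37 → $18,927.35; payment $622.37; balance $18,304.98
Month 2: opening $18,304.98; interest $622.37 → $18,927.35; payment $622.37; balance $18,304.98
Month 3: opening $18,304.98; interest $622.37 → $18,927.35; payment $622.37; balance $18,304.98
Month 4: opening $18,304.98; interest $622.37 → $18,927.35; payment $2,801.65; balance $16,125.70
Month 5: opening $16,125.70; interest $548.27 → $16,673.97; payment $2,801.65; balance $13,872.32
Month 6: opening $13,872.32; interest $471.66 → $14,343.98; payment $2,801.65; balance $11,542.33
Month 7: opening $11,542.33; interest $392.44 → $11,934.77; payment $2,801.65; balance $9,133.12
Month 8: opening $9,133.12; interest $310.53 → $9,443.65; payment $2,801.65; balance $6,642.00
Month 9: opening $6,642.00; interest $225.83 → $6,867.83; payment $2,801.65; balance $4,066.18
Month 10: opening $4,066.18; interest $138.25 → $4,204.43; payment $2,801.65; balance $1,402.78
Month 11: opening $1,402.78; interest $47.69 → $1,450.47; payment $1,450.47; balance $0.00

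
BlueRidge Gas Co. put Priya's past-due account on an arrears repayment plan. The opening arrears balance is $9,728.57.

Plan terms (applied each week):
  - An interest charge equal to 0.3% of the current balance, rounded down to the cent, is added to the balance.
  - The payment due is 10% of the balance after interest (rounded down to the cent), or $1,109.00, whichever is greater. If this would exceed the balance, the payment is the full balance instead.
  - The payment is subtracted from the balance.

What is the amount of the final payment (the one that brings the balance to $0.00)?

$1,001.75

# | Opening | Interest | Payment | End bal
1 | $9,728.57 | $29.18 | $1,109.00 | $8,648.75
2 | $8,648.75 | $25.94 | $1,109.00 | $7,565.69
3 | $7,565.69 | $22.69 | $1,109.00 | $6,479.38
4 | $6,479.38 | $19.43 | $1,109.00 | $5,389.81
5 | $5,389.81 | $16.16 | $1,109.00 | $4,296.97
6 | $4,296.97 | $12.89 | $1,109.00 | $3,200.86
7 | $3,200.86 | $9.60 | $1,109.00 | $2,101.46
8 | $2,101.46 | $6.30 | $1,109.00 | $998.76
9 | $998.76 | $2.99 | $1,001.75 | $0.00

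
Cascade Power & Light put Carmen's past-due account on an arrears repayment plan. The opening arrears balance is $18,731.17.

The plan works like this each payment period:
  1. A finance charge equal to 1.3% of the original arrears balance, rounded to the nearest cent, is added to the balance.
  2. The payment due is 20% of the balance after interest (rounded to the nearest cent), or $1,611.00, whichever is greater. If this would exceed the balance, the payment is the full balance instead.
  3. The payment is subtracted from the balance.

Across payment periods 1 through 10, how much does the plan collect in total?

$21,166.27

# | Opening | Interest | Payment | End bal
1 | $18,731.17 | $243.51 | $3,794.94 | $15,179.74
2 | $15,179.74 | $243.51 | $3,084.65 | $12,338.60
3 | $12,338.60 | $243.51 | $2,516.42 | $10,065.69
4 | $10,065.69 | $243.51 | $2,061.84 | $8,247.36
5 | $8,247.36 | $243.51 | $1,698.17 | $6,792.70
6 | $6,792.70 | $243.51 | $1,611.00 | $5,425.21
7 | $5,425.21 | $243.51 | $1,611.00 | $4,057.72
8 | $4,057.72 | $243.51 | $1,611.00 | $2,690.23
9 | $2,690.23 | $243.51 | $1,611.00 | $1,322.74
10 | $1,322.74 | $243.51 | $1,566.25 | $0.00
Total paid: $21,166.27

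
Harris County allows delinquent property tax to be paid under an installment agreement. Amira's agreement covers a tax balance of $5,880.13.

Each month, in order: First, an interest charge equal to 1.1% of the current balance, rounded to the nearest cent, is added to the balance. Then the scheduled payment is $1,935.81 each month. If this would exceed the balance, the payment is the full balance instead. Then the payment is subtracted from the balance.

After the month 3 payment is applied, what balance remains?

$204.77

# | Opening | Interest | Payment | End bal
1 | $5,880.13 | $64.68 | $1,935.81 | $4,009.00
2 | $4,009.00 | $44.10 | $1,935.81 | $2,117.29
3 | $2,117.29 | $23.29 | $1,935.81 | $204.77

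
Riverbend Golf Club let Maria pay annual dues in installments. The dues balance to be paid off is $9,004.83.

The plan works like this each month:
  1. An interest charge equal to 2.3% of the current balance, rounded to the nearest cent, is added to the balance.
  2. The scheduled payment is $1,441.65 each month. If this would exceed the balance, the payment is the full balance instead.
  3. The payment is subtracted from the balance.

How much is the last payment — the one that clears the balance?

$1,185.03

Month 1: $9,004.83 +$207.11 interest = $9,211.94; pay $1,441.65 → $7,770.29
Month 2: $7,770.29 +$178.72 interest = $7,949.01; pay $1,441.65 → $6,507.36
Month 3: $6,507.36 +$149.67 interest = $6,657.03; pay $1,441.65 → $5,215.38
Month 4: $5,215.38 +$119.95 interest = $5,335.33; pay $1,441.65 → $3,893.68
Month 5: $3,893.68 +$89.55 interest = $3,983.23; pay $1,441.65 → $2,541.58
Month 6: $2,541.58 +$58.46 interest = $2,600.04; pay $1,441.65 → $1,158.39
Month 7: $1,158.39 +$26.64 interest = $1,185.03; pay $1,185.03 → $0.00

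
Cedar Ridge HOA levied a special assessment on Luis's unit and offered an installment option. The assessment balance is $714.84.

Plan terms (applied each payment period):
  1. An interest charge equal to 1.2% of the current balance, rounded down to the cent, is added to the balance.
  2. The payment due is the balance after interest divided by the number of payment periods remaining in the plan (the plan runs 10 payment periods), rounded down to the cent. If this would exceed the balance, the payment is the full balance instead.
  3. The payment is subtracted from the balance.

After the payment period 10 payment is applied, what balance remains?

$0.00

# | Opening | Interest | Payment | End bal
1 | $714.84 | $8.57 | $72.34 | $651.07
2 | $651.07 | $7.81 | $73.20 | $585.68
3 | $585.68 | $7.02 | $74.08 | $518.62
4 | $518.62 | $6.22 | $74.97 | $449.87
5 | $449.87 | $5.39 | $75.87 | $379.39
6 | $379.39 | $4.55 | $76.78 | $307.16
7 | $307.16 | $3.68 | $77.71 | $233.13
8 | $233.13 | $2.79 | $78.64 | $157.28
9 | $157.28 | $1.88 | $79.58 | $79.58
10 | $79.58 | $0.95 | $80.53 | $0.00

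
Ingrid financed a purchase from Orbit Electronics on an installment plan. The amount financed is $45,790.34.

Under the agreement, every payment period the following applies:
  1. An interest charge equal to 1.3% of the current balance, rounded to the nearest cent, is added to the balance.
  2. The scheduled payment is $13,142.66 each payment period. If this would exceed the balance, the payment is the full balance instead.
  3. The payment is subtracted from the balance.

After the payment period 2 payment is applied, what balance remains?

$20,532.45

Payment period 1: opening $45,790.34; interest $595.27 → $46,385.61; payment $13,142.66; balance $33,242.95
Payment period 2: opening $33,242.95; interest $432.16 → $33,675.11; payment $13,142.66; balance $20,532.45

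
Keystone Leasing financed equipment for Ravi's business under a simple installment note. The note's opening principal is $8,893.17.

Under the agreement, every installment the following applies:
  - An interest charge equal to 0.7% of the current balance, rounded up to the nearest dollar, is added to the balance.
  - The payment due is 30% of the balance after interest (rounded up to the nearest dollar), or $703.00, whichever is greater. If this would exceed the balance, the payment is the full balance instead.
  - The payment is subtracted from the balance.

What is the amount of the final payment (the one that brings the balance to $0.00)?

$120.17

Installment 1: opening $8,893.17; interest $63.00 → $8,956.17; payment $2,687.00; balance $6,269.17
Installment 2: opening $6,269.17; interest $44.00 → $6,313.17; payment $1,894.00; balance $4,419.17
Installment 3: opening $4,419.17; interest $31.00 → $4,450.17; payment $1,336.00; balance $3,114.17
Installment 4: opening $3,114.17; interest $22.00 → $3,136.17; payment $941.00; balance $2,195.17
Installment 5: opening $2,195.17; interest $16.00 → $2,211.17; payment $703.00; balance $1,508.17
Installment 6: opening $1,508.17; interest $11.00 → $1,519.17; payment $703.00; balance $816.17
Installment 7: opening $816.17; interest $6.00 → $822.17; payment $703.00; balance $119.17
Installment 8: opening $119.17; interest $1.00 → $120.17; payment $120.17; balance $0.00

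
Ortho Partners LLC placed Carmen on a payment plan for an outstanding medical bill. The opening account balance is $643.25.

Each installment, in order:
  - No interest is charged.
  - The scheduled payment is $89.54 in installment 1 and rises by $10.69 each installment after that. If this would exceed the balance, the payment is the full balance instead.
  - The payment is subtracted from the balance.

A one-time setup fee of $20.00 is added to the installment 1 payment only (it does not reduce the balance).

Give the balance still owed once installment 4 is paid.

$220.95

Installment 1: $643.25 − $89.54 (+ $20.00 fee) → $553.71
Installment 2: $553.71 − $100.23 → $453.48
Installment 3: $453.48 − $110.92 → $342.56
Installment 4: $342.56 − $121.61 → $220.95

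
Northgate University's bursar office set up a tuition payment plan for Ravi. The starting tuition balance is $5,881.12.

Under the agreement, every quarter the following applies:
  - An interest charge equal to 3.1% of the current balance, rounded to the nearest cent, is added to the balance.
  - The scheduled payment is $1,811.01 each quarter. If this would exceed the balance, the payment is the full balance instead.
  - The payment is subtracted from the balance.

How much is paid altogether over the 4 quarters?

Quarter 1: $5,881.12 +$182.31 interest = $6,063.43; pay $1,811.01 → $4,252.42
Quarter 2: $4,252.42 +$131.83 interest = $4,384.25; pay $1,811.01 → $2,573.24
Quarter 3: $2,573.24 +$79.77 interest = $2,653.01; pay $1,811.01 → $842.00
Quarter 4: $842.00 +$26.10 interest = $868.10; pay $868.10 → $0.00
Total paid: $6,301.13

$6,301.13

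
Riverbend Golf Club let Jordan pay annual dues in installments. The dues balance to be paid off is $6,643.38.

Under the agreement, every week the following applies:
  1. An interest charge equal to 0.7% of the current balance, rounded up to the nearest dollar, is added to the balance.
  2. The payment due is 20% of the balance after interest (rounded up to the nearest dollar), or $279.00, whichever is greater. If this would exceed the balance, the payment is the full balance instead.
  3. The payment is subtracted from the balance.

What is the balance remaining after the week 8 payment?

$1,178.38

Week 1: opening $6,643.38; interest $47.00 → $6,690.38; payment $1,339.00; balance $5,351.38
Week 2: opening $5,351.38; interest $38.00 → $5,389.38; payment $1,078.00; balance $4,311.38
Week 3: opening $4,311.38; interest $31.00 → $4,342.38; payment $869.00; balance $3,473.38
Week 4: opening $3,473.38; interest $25.00 → $3,498.38; payment $700.00; balance $2,798.38
Week 5: opening $2,798.38; interest $20.00 → $2,818.38; payment $564.00; balance $2,254.38
Week 6: opening $2,254.38; interest $16.00 → $2,270.38; payment $455.00; balance $1,815.38
Week 7: opening $1,815.38; interest $13.00 → $1,828.38; payment $366.00; balance $1,462.38
Week 8: opening $1,462.38; interest $11.00 → $1,473.38; payment $295.00; balance $1,178.38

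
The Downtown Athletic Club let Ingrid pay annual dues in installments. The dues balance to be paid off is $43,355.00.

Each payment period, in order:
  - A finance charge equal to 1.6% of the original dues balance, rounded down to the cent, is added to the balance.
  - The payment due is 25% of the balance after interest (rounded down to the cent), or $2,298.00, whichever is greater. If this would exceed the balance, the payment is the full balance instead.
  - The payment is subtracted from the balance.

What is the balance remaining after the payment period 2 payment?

Payment period 1: $43,355.00 +$693.68 interest = $44,048.68; pay $11,012.17 → $33,036.51
Payment period 2: $33,036.51 +$693.68 interest = $33,730.19; pay $8,432.54 → $25,297.65

$25,297.65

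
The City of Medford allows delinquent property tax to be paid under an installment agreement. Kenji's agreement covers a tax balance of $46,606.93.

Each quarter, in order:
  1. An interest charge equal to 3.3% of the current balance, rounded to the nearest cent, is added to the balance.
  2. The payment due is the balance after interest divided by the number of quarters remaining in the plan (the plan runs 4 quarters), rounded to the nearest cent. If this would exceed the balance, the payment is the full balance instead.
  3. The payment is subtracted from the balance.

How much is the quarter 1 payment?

Quarter 1: $46,606.93 +$1,538.03 interest = $48,144.96; pay $12,036.24 → $36,108.72

$12,036.24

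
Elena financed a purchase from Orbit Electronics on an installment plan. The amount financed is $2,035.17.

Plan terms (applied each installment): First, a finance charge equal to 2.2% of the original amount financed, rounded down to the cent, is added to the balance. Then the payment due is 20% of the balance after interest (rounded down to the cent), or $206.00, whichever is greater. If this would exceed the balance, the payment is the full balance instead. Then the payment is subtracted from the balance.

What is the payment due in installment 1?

$415.98

Installment 1: $2,035.17 +$44.77 interest = $2,079.94; pay $415.98 → $1,663.96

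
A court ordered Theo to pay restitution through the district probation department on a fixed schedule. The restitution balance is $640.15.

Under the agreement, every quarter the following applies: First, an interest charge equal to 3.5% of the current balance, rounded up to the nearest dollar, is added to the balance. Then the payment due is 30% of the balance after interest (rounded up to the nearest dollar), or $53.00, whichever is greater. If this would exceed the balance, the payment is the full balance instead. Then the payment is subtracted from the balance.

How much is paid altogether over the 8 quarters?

Quarter 1: opening $640.15; interest $23.00 → $663.15; payment $199.00; balance $464.15
Quarter 2: opening $464.15; interest $17.00 → $481.15; payment $145.00; balance $336.15
Quarter 3: opening $336.15; interest $12.00 → $348.15; payment $105.00; balance $243.15
Quarter 4: opening $243.15; interest $9.00 → $252.15; payment $76.00; balance $176.15
Quarter 5: opening $176.15; interest $7.00 → $183.15; payment $55.00; balance $128.15
Quarter 6: opening $128.15; interest $5.00 → $133.15; payment $53.00; balance $80.15
Quarter 7: opening $80.15; interest $3.00 → $83.15; payment $53.00; balance $30.15
Quarter 8: opening $30.15; interest $2.00 → $32.15; payment $32.15; balance $0.00
Total paid: $718.15

$718.15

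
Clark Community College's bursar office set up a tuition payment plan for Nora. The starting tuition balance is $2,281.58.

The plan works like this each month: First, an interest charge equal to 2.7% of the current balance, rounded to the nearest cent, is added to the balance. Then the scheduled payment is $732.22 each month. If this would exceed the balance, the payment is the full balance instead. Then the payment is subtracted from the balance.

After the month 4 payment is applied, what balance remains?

# | Opening | Interest | Payment | End bal
1 | $2,281.58 | $61.60 | $732.22 | $1,610.96
2 | $1,610.96 | $43.50 | $732.22 | $922.24
3 | $922.24 | $24.90 | $732.22 | $214.92
4 | $214.92 | $5.80 | $220.72 | $0.00

$0.00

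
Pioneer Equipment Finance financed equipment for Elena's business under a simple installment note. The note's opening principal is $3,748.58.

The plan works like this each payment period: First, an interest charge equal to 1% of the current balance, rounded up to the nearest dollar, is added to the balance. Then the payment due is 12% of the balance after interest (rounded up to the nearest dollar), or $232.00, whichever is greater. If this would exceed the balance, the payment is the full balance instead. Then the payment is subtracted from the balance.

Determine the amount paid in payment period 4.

Payment period 1: $3,748.58 +$38.00 interest = $3,786.58; pay $455.00 → $3,331.58
Payment period 2: $3,331.58 +$34.00 interest = $3,365.58; pay $404.00 → $2,961.58
Payment period 3: $2,961.58 +$30.00 interest = $2,991.58; pay $359.00 → $2,632.58
Payment period 4: $2,632.58 +$27.00 interest = $2,659.58; pay $320.00 → $2,339.58

$320.00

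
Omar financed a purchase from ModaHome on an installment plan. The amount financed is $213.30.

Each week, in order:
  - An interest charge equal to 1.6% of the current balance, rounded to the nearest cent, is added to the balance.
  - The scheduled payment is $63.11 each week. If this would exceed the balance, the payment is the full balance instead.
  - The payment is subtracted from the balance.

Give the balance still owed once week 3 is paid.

$31.33

# | Opening | Interest | Payment | End bal
1 | $213.30 | $3.41 | $63.11 | $153.60
2 | $153.60 | $2.46 | $63.11 | $92.95
3 | $92.95 | $1.49 | $63.11 | $31.33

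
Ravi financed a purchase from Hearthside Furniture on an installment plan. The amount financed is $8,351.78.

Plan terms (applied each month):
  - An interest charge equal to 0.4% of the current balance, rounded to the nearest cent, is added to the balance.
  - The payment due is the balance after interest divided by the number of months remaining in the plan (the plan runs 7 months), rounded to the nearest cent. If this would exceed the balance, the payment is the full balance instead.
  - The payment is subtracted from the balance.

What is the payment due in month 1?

$1,197.88

Month 1: $8,351.78 +$33.41 interest = $8,385.19; pay $1,197.88 → $7,187.31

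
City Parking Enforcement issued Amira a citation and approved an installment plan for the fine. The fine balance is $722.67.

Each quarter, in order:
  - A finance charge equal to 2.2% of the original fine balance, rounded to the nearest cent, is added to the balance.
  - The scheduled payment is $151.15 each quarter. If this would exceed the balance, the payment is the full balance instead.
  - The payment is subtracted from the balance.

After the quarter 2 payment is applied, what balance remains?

$452.17

# | Opening | Interest | Payment | End bal
1 | $722.67 | $15.90 | $151.15 | $587.42
2 | $587.42 | $15.90 | $151.15 | $452.17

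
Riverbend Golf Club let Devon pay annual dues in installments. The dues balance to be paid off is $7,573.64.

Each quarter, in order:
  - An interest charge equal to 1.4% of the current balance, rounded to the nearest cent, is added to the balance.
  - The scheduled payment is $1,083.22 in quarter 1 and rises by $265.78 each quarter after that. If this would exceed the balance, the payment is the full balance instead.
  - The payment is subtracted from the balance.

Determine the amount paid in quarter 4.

Quarter 1: $7,573.64 +$106.03 interest = $7,679.67; pay $1,083.22 → $6,596.45
Quarter 2: $6,596.45 +$92.35 interest = $6,688.80; pay $1,349.00 → $5,339.80
Quarter 3: $5,339.80 +$74.76 interest = $5,414.56; pay $1,614.78 → $3,799.78
Quarter 4: $3,799.78 +$53.20 interest = $3,852.98; pay $1,880.56 → $1,972.42

$1,880.56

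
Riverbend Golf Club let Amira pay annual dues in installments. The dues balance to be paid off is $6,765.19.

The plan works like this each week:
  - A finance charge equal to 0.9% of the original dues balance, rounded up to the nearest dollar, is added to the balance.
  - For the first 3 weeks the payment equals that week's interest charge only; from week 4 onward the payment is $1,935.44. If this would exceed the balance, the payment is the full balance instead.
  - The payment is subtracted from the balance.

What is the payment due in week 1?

Week 1: opening $6,765.19; interest $61.00 → $6,826.19; payment $61.00; balance $6,765.19

$61.00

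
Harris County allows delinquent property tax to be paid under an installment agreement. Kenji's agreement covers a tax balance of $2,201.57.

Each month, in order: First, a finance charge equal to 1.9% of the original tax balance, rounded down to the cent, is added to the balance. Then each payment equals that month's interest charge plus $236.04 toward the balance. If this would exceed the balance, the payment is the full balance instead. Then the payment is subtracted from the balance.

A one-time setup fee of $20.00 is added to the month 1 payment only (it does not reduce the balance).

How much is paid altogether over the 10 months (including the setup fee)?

$2,639.77

# | Opening | Interest | Payment | Fee | End bal
1 | $2,201.57 | $41.82 | $277.86 | $20.00 | $1,965.53
2 | $1,965.53 | $41.82 | $277.86 | — | $1,729.49
3 | $1,729.49 | $41.82 | $277.86 | — | $1,493.45
4 | $1,493.45 | $41.82 | $277.86 | — | $1,257.41
5 | $1,257.41 | $41.82 | $277.86 | — | $1,021.37
6 | $1,021.37 | $41.82 | $277.86 | — | $785.33
7 | $785.33 | $41.82 | $277.86 | — | $549.29
8 | $549.29 | $41.82 | $277.86 | — | $313.25
9 | $313.25 | $41.82 | $277.86 | — | $77.21
10 | $77.21 | $41.82 | $119.03 | — | $0.00
Total paid: $2,639.77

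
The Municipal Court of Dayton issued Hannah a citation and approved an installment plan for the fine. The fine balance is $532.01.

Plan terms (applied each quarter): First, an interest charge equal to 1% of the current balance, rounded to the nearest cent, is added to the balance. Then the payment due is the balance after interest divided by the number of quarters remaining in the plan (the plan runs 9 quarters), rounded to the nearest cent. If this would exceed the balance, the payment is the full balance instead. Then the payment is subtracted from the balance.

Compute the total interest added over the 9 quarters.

$27.33

# | Opening | Interest | Payment | End bal
1 | $532.01 | $5.32 | $59.70 | $477.63
2 | $477.63 | $4.78 | $60.30 | $422.11
3 | $422.11 | $4.22 | $60.90 | $365.43
4 | $365.43 | $3.65 | $61.51 | $307.57
5 | $307.57 | $3.08 | $62.13 | $248.52
6 | $248.52 | $2.49 | $62.75 | $188.26
7 | $188.26 | $1.88 | $63.38 | $126.76
8 | $126.76 | $1.27 | $64.02 | $64.01
9 | $64.01 | $0.64 | $64.65 | $0.00
Total interest: $5.32 + $4.78 + $4.22 + $3.65 + $3.08 + $2.49 + $1.88 + $1.27 + $0.64 = $27.33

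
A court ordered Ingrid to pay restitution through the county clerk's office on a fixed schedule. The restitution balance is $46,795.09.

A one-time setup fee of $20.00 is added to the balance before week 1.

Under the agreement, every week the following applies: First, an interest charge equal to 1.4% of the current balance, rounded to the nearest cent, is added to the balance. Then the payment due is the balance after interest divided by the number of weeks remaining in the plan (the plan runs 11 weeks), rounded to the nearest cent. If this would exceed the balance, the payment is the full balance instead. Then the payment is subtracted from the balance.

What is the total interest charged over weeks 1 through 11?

Week 1: opening $46,815.09; interest $655.41 → $47,470.50; payment $4,315.50; balance $43,155.00
Week 2: opening $43,155.00; interest $604.17 → $43,759.17; payment $4,375.92; balance $39,383.25
Week 3: opening $39,383.25; interest $551.37 → $39,934.62; payment $4,437.18; balance $35,497.44
Week 4: opening $35,497.44; interest $496.96 → $35,994.40; payment $4,499.30; balance $31,495.10
Week 5: opening $31,495.10; interest $440.93 → $31,936.03; payment $4,562.29; balance $27,373.74
Week 6: opening $27,373.74; interest $383.23 → $27,756.97; payment $4,626.16; balance $23,130.81
Week 7: opening $23,130.81; interest $323.83 → $23,454.64; payment $4,690.93; balance $18,763.71
Week 8: opening $18,763.71; interest $262.69 → $19,026.40; payment $4,756.60; balance $14,269.80
Week 9: opening $14,269.80; interest $199.78 → $14,469.58; payment $4,823.19; balance $9,646.39
Week 10: opening $9,646.39; interest $135.05 → $9,781.44; payment $4,890.72; balance $4,890.72
Week 11: opening $4,890.72; interest $68.47 → $4,959.19; payment $4,959.19; balance $0.00
Total interest: $655.41 + $604.17 + $551.37 + $496.96 + $440.93 + $383.23 + $323.83 + $262.69 + $199.78 + $135.05 + $68.47 = $4,121.89

$4,121.89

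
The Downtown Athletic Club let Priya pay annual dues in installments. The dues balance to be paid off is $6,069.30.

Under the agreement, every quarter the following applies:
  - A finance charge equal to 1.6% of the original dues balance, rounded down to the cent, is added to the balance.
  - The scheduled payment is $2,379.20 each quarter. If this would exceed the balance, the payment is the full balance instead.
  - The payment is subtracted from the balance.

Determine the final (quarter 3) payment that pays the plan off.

Quarter 1: $6,069.30 +$97.10 interest = $6,166.40; pay $2,379.20 → $3,787.20
Quarter 2: $3,787.20 +$97.10 interest = $3,884.30; pay $2,379.20 → $1,505.10
Quarter 3: $1,505.10 +$97.10 interest = $1,602.20; pay $1,602.20 → $0.00

$1,602.20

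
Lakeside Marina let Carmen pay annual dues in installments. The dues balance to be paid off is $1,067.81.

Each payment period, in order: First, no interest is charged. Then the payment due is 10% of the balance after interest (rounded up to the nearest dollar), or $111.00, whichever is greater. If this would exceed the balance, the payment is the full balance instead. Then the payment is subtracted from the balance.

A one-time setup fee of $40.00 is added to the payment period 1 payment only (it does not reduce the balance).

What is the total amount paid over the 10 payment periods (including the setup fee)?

$1,107.81

Payment period 1: $1,067.81 − $111.00 (+ $40.00 fee) → $956.81
Payment period 2: $956.81 − $111.00 → $845.81
Payment period 3: $845.81 − $111.00 → $734.81
Payment period 4: $734.81 − $111.00 → $623.81
Payment period 5: $623.81 − $111.00 → $512.81
Payment period 6: $512.81 − $111.00 → $401.81
Payment period 7: $401.81 − $111.00 → $290.81
Payment period 8: $290.81 − $111.00 → $179.81
Payment period 9: $179.81 − $111.00 → $68.81
Payment period 10: $68.81 − $68.81 → $0.00
Total paid: $1,107.81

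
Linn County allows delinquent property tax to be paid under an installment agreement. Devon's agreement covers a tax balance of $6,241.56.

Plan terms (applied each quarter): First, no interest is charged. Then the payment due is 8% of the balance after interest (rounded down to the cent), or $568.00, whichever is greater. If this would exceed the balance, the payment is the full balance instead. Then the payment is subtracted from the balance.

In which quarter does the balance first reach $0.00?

# | Opening | Payment | End bal
1 | $6,241.56 | $568.00 | $5,673.56
2 | $5,673.56 | $568.00 | $5,105.56
3 | $5,105.56 | $568.00 | $4,537.56
4 | $4,537.56 | $568.00 | $3,969.56
5 | $3,969.56 | $568.00 | $3,401.56
6 | $3,401.56 | $568.00 | $2,833.56
7 | $2,833.56 | $568.00 | $2,265.56
8 | $2,265.56 | $568.00 | $1,697.56
9 | $1,697.56 | $568.00 | $1,129.56
10 | $1,129.56 | $568.00 | $561.56
11 | $561.56 | $561.56 | $0.00
Balance reaches $0.00 in quarter 11.

11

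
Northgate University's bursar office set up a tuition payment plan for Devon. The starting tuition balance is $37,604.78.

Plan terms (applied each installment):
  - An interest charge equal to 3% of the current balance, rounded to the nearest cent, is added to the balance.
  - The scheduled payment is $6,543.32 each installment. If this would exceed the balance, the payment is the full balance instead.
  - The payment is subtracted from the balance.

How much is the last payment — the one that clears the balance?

$2,654.52

# | Opening | Interest | Payment | End bal
1 | $37,604.78 | $1,128.14 | $6,543.32 | $32,189.60
2 | $32,189.60 | $965.69 | $6,543.32 | $26,611.97
3 | $26,611.97 | $798.36 | $6,543.32 | $20,867.01
4 | $20,867.01 | $626.01 | $6,543.32 | $14,949.70
5 | $14,949.70 | $448.49 | $6,543.32 | $8,854.87
6 | $8,854.87 | $265.65 | $6,543.32 | $2,577.20
7 | $2,577.20 | $77.32 | $2,654.52 | $0.00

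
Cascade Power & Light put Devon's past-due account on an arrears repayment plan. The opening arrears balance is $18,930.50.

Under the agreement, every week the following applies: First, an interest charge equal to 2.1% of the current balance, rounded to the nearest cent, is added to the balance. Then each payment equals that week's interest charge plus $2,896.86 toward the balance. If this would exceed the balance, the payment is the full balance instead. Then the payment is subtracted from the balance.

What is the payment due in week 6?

$2,990.23

Week 1: $18,930.50 +$397.54 interest = $19,328.04; pay $3,294.40 → $16,033.64
Week 2: $16,033.64 +$336.71 interest = $16,370.35; pay $3,233.57 → $13,136.78
Week 3: $13,136.78 +$275.87 interest = $13,412.65; pay $3,172.73 → $10,239.92
Week 4: $10,239.92 +$215.04 interest = $10,454.96; pay $3,111.90 → $7,343.06
Week 5: $7,343.06 +$154.20 interest = $7,497.26; pay $3,051.06 → $4,446.20
Week 6: $4,446.20 +$93.37 interest = $4,539.57; pay $2,990.23 → $1,549.34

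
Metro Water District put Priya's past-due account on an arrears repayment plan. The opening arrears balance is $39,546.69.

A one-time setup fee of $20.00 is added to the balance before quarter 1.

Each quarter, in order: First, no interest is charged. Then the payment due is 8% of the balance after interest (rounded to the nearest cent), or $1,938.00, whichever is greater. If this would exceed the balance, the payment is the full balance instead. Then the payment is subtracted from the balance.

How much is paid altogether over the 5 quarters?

Quarter 1: opening $39,566.69; payment $3,165.34; balance $36,401.35
Quarter 2: opening $36,401.35; payment $2,912.11; balance $33,489.24
Quarter 3: opening $33,489.24; payment $2,679.14; balance $30,810.10
Quarter 4: opening $30,810.10; payment $2,464.81; balance $28,345.29
Quarter 5: opening $28,345.29; payment $2,267.62; balance $26,077.67
Total paid: $13,489.02

$13,489.02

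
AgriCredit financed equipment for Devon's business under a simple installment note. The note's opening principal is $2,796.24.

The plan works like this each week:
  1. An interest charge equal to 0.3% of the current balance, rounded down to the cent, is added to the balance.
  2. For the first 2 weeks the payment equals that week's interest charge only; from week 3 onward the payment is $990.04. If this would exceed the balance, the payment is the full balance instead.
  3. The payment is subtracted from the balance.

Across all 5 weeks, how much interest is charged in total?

$33.06

Week 1: opening $2,796.24; interest $8.38 → $2,804.62; payment $8.38; balance $2,796.24
Week 2: opening $2,796.24; interest $8.38 → $2,804.62; payment $8.38; balance $2,796.24
Week 3: opening $2,796.24; interest $8.38 → $2,804.62; payment $990.04; balance $1,814.58
Week 4: opening $1,814.58; interest $5.44 → $1,820.02; payment $990.04; balance $829.98
Week 5: opening $829.98; interest $2.48 → $832.46; payment $832.46; balance $0.00
Total interest: $8.38 + $8.38 + $8.38 + $5.44 + $2.48 = $33.06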